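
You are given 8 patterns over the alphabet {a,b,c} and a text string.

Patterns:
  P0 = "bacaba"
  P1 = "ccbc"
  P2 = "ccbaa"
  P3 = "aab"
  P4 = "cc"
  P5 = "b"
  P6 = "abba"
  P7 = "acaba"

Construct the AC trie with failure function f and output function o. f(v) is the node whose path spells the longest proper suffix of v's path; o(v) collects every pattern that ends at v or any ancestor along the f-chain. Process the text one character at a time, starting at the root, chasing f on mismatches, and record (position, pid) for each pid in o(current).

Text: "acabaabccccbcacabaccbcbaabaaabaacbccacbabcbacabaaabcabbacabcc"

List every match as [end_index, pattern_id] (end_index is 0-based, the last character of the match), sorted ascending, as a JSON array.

Build:
Trie (insert patterns):
  n0 'ε': a→13 b→1 c→7
  n1 'b': a→2  [P5 ends]
  n2 'ba': c→3
  n3 'bac': a→4
  n4 'baca': b→5
  n5 'bacab': a→6
  n6 'bacaba': ·  [P0 ends]
  n7 'c': c→8
  n8 'cc': b→9  [P4 ends]
  n9 'ccb': a→11 c→10
  n10 'ccbc': ·  [P1 ends]
  n11 'ccba': a→12
  n12 'ccbaa': ·  [P2 ends]
  n13 'a': a→14 b→16 c→19
  n14 'aa': b→15
  n15 'aab': ·  [P3 ends]
  n16 'ab': b→17
  n17 'abb': a→18
  n18 'abba': ·  [P6 ends]
  n19 'ac': a→20
  n20 'aca': b→21
  n21 'acab': a→22
  n22 'acaba': ·  [P7 ends]

Failure links (BFS by depth):
  n1('b'): parent n0 fail=0; on 'b' 0 → fail=0;  out {5}∪∅={5}
  n7('c'): parent n0 fail=0; on 'c' 0 → fail=0;  out ∅∪∅=∅
  n13('a'): parent n0 fail=0; on 'a' 0 → fail=0;  out ∅∪∅=∅
  n2('ba'): parent n1 fail=0; on 'a' 0 → fail=13;  out ∅∪∅=∅
  n8('cc'): parent n7 fail=0; on 'c' 0 → fail=7;  out {4}∪∅={4}
  n14('aa'): parent n13 fail=0; on 'a' 0 → fail=13;  out ∅∪∅=∅
  n16('ab'): parent n13 fail=0; on 'b' 0 → fail=1;  out ∅∪{5}={5}
  n19('ac'): parent n13 fail=0; on 'c' 0 → fail=7;  out ∅∪∅=∅
  n3('bac'): parent n2 fail=13; on 'c' 13 → fail=19;  out ∅∪∅=∅
  n9('ccb'): parent n8 fail=7; on 'b' 7→0 → fail=1;  out ∅∪{5}={5}
  n15('aab'): parent n14 fail=13; on 'b' 13 → fail=16;  out {3}∪{5}={3,5}
  n17('abb'): parent n16 fail=1; on 'b' 1→0 → fail=1;  out ∅∪{5}={5}
  n20('aca'): parent n19 fail=7; on 'a' 7→0 → fail=13;  out ∅∪∅=∅
  n4('baca'): parent n3 fail=19; on 'a' 19 → fail=20;  out ∅∪∅=∅
  n10('ccbc'): parent n9 fail=1; on 'c' 1→0 → fail=7;  out {1}∪∅={1}
  n11('ccba'): parent n9 fail=1; on 'a' 1 → fail=2;  out ∅∪∅=∅
  n18('abba'): parent n17 fail=1; on 'a' 1 → fail=2;  out {6}∪∅={6}
  n21('acab'): parent n20 fail=13; on 'b' 13 → fail=16;  out ∅∪{5}={5}
  n5('bacab'): parent n4 fail=20; on 'b' 20 → fail=21;  out ∅∪{5}={5}
  n12('ccbaa'): parent n11 fail=2; on 'a' 2→13 → fail=14;  out {2}∪∅={2}
  n22('acaba'): parent n21 fail=16; on 'a' 16→1 → fail=2;  out {7}∪∅={7}
  n6('bacaba'): parent n5 fail=21; on 'a' 21 → fail=22;  out {0}∪{7}={0,7}

Scan:
[0] read 'a'  n0⇒n13
[1] read 'c'  n13⇒n19
[2] read 'a'  n19⇒n20
[3] read 'b'  n20⇒n21  emit P5@[3:3]
[4] read 'a'  n21⇒n22  emit P7@[0:4]
[5] read 'a'  n22⇒n14 (fail-walked)
[6] read 'b'  n14⇒n15  emit P3@[4:6],P5@[6:6]
[7] read 'c'  n15⇒n7 (fail-walked)
[8] read 'c'  n7⇒n8  emit P4@[7:8]
[9] read 'c'  n8⇒n8 (fail-walked)  emit P4@[8:9]
[10] read 'c'  n8⇒n8 (fail-walked)  emit P4@[9:10]
[11] read 'b'  n8⇒n9  emit P5@[11:11]
[12] read 'c'  n9⇒n10  emit P1@[9:12]
[13] read 'a'  n10⇒n13 (fail-walked)
[14] read 'c'  n13⇒n19
[15] read 'a'  n19⇒n20
[16] read 'b'  n20⇒n21  emit P5@[16:16]
[17] read 'a'  n21⇒n22  emit P7@[13:17]
[18] read 'c'  n22⇒n3 (fail-walked)
[19] read 'c'  n3⇒n8 (fail-walked)  emit P4@[18:19]
[20] read 'b'  n8⇒n9  emit P5@[20:20]
[21] read 'c'  n9⇒n10  emit P1@[18:21]
[22] read 'b'  n10⇒n1 (fail-walked)  emit P5@[22:22]
[23] read 'a'  n1⇒n2
[24] read 'a'  n2⇒n14 (fail-walked)
[25] read 'b'  n14⇒n15  emit P3@[23:25],P5@[25:25]
[26] read 'a'  n15⇒n2 (fail-walked)
[27] read 'a'  n2⇒n14 (fail-walked)
[28] read 'a'  n14⇒n14 (fail-walked)
[29] read 'b'  n14⇒n15  emit P3@[27:29],P5@[29:29]
[30] read 'a'  n15⇒n2 (fail-walked)
[31] read 'a'  n2⇒n14 (fail-walked)
[32] read 'c'  n14⇒n19 (fail-walked)
[33] read 'b'  n19⇒n1 (fail-walked)  emit P5@[33:33]
[34] read 'c'  n1⇒n7 (fail-walked)
[35] read 'c'  n7⇒n8  emit P4@[34:35]
[36] read 'a'  n8⇒n13 (fail-walked)
[37] read 'c'  n13⇒n19
[38] read 'b'  n19⇒n1 (fail-walked)  emit P5@[38:38]
[39] read 'a'  n1⇒n2
[40] read 'b'  n2⇒n16 (fail-walked)  emit P5@[40:40]
[41] read 'c'  n16⇒n7 (fail-walked)
[42] read 'b'  n7⇒n1 (fail-walked)  emit P5@[42:42]
[43] read 'a'  n1⇒n2
[44] read 'c'  n2⇒n3
[45] read 'a'  n3⇒n4
[46] read 'b'  n4⇒n5  emit P5@[46:46]
[47] read 'a'  n5⇒n6  emit P0@[42:47],P7@[43:47]
[48] read 'a'  n6⇒n14 (fail-walked)
[49] read 'a'  n14⇒n14 (fail-walked)
[50] read 'b'  n14⇒n15  emit P3@[48:50],P5@[50:50]
[51] read 'c'  n15⇒n7 (fail-walked)
[52] read 'a'  n7⇒n13 (fail-walked)
[53] read 'b'  n13⇒n16  emit P5@[53:53]
[54] read 'b'  n16⇒n17  emit P5@[54:54]
[55] read 'a'  n17⇒n18  emit P6@[52:55]
[56] read 'c'  n18⇒n3 (fail-walked)
[57] read 'a'  n3⇒n4
[58] read 'b'  n4⇒n5  emit P5@[58:58]
[59] read 'c'  n5⇒n7 (fail-walked)
[60] read 'c'  n7⇒n8  emit P4@[59:60]

Result: [[3,5],[4,7],[6,3],[6,5],[8,4],[9,4],[10,4],[11,5],[12,1],[16,5],[17,7],[19,4],[20,5],[21,1],[22,5],[25,3],[25,5],[29,3],[29,5],[33,5],[35,4],[38,5],[40,5],[42,5],[46,5],[47,0],[47,7],[50,3],[50,5],[53,5],[54,5],[55,6],[58,5],[60,4]]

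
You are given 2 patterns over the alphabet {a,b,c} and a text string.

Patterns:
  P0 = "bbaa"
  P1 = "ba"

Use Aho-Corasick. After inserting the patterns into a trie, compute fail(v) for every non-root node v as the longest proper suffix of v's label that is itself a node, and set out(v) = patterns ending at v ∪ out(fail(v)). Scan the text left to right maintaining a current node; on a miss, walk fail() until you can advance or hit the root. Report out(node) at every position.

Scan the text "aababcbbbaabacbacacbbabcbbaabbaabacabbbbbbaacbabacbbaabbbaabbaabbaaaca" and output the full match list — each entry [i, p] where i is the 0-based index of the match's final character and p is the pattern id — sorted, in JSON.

Build:
Trie nodes:
  0='ε' goto b→1
  1='b' goto a→5 b→2
  2='bb' goto a→3
  3='bba' goto a→4
  4='bbaa' goto ·  [P0 ends]
  5='ba' goto ·  [P1 ends]

BFS fail/out derivation:
  fail(1) 'b': from fail(0)=0 chase 'b': 0 ⇒ 0;  out=∅∪out(0)=∅
  fail(2) 'bb': from fail(1)=0 chase 'b': 0 ⇒ 1;  out=∅∪out(1)=∅
  fail(5) 'ba': from fail(1)=0 chase 'a': 0 ⇒ 0;  out={1}∪out(0)={1}
  fail(3) 'bba': from fail(2)=1 chase 'a': 1 ⇒ 5;  out=∅∪out(5)={1}
  fail(4) 'bbaa': from fail(3)=5 chase 'a': 5→0 ⇒ 0;  out={0}∪out(0)={0}

Scan:
[0] read 'a'  n0⇒n0
[1] read 'a'  n0⇒n0
[2] read 'b'  n0⇒n1
[3] read 'a'  n1⇒n5  ** P1@[2:3]
[4] read 'b'  n5⇒n1 (via fail)
[5] read 'c'  n1⇒n0 (via fail)
[6] read 'b'  n0⇒n1
[7] read 'b'  n1⇒n2
[8] read 'b'  n2⇒n2 (via fail)
[9] read 'a'  n2⇒n3  ** P1@[8:9]
[10] read 'a'  n3⇒n4  ** P0@[7:10]
[11] read 'b'  n4⇒n1 (via fail)
[12] read 'a'  n1⇒n5  ** P1@[11:12]
[13] read 'c'  n5⇒n0 (via fail)
[14] read 'b'  n0⇒n1
[15] read 'a'  n1⇒n5  ** P1@[14:15]
[16] read 'c'  n5⇒n0 (via fail)
[17] read 'a'  n0⇒n0
[18] read 'c'  n0⇒n0
[19] read 'b'  n0⇒n1
[20] read 'b'  n1⇒n2
[21] read 'a'  n2⇒n3  ** P1@[20:21]
[22] read 'b'  n3⇒n1 (via fail)
[23] read 'c'  n1⇒n0 (via fail)
[24] read 'b'  n0⇒n1
[25] read 'b'  n1⇒n2
[26] read 'a'  n2⇒n3  ** P1@[25:26]
[27] read 'a'  n3⇒n4  ** P0@[24:27]
[28] read 'b'  n4⇒n1 (via fail)
[29] read 'b'  n1⇒n2
[30] read 'a'  n2⇒n3  ** P1@[29:30]
[31] read 'a'  n3⇒n4  ** P0@[28:31]
[32] read 'b'  n4⇒n1 (via fail)
[33] read 'a'  n1⇒n5  ** P1@[32:33]
[34] read 'c'  n5⇒n0 (via fail)
[35] read 'a'  n0⇒n0
[36] read 'b'  n0⇒n1
[37] read 'b'  n1⇒n2
[38] read 'b'  n2⇒n2 (via fail)
[39] read 'b'  n2⇒n2 (via fail)
[40] read 'b'  n2⇒n2 (via fail)
[41] read 'b'  n2⇒n2 (via fail)
[42] read 'a'  n2⇒n3  ** P1@[41:42]
[43] read 'a'  n3⇒n4  ** P0@[40:43]
[44] read 'c'  n4⇒n0 (via fail)
[45] read 'b'  n0⇒n1
[46] read 'a'  n1⇒n5  ** P1@[45:46]
[47] read 'b'  n5⇒n1 (via fail)
[48] read 'a'  n1⇒n5  ** P1@[47:48]
[49] read 'c'  n5⇒n0 (via fail)
[50] read 'b'  n0⇒n1
[51] read 'b'  n1⇒n2
[52] read 'a'  n2⇒n3  ** P1@[51:52]
[53] read 'a'  n3⇒n4  ** P0@[50:53]
[54] read 'b'  n4⇒n1 (via fail)
[55] read 'b'  n1⇒n2
[56] read 'b'  n2⇒n2 (via fail)
[57] read 'a'  n2⇒n3  ** P1@[56:57]
[58] read 'a'  n3⇒n4  ** P0@[55:58]
[59] read 'b'  n4⇒n1 (via fail)
[60] read 'b'  n1⇒n2
[61] read 'a'  n2⇒n3  ** P1@[60:61]
[62] read 'a'  n3⇒n4  ** P0@[59:62]
[63] read 'b'  n4⇒n1 (via fail)
[64] read 'b'  n1⇒n2
[65] read 'a'  n2⇒n3  ** P1@[64:65]
[66] read 'a'  n3⇒n4  ** P0@[63:66]
[67] read 'a'  n4⇒n0 (via fail)
[68] read 'c'  n0⇒n0
[69] read 'a'  n0⇒n0

Result: [[3,1],[9,1],[10,0],[12,1],[15,1],[21,1],[26,1],[27,0],[30,1],[31,0],[33,1],[42,1],[43,0],[46,1],[48,1],[52,1],[53,0],[57,1],[58,0],[61,1],[62,0],[65,1],[66,0]]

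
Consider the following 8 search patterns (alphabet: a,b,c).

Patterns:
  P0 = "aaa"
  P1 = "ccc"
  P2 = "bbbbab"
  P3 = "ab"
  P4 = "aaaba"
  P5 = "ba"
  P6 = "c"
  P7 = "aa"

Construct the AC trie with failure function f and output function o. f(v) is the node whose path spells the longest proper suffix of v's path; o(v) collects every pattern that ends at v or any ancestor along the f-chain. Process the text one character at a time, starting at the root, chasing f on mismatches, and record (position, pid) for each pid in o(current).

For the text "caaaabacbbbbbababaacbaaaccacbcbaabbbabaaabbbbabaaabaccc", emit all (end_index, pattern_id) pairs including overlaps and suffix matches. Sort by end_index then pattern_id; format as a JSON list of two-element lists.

Construct AC machine:
Trie nodes:
  n0 'ε': a→1 b→7 c→4
  n1 'a': a→2 b→13
  n2 'aa': a→3  [P7 ends]
  n3 'aaa': b→14  [P0 ends]
  n4 'c': c→5  [P6 ends]
  n5 'cc': c→6
  n6 'ccc': ·  [P1 ends]
  n7 'b': a→16 b→8
  n8 'bb': b→9
  n9 'bbb': b→10
  n10 'bbbb': a→11
  n11 'bbbba': b→12
  n12 'bbbbab': ·  [P2 ends]
  n13 'ab': ·  [P3 ends]
  n14 'aaab': a→15
  n15 'aaaba': ·  [P4 ends]
  n16 'ba': ·  [P5 ends]

Failure links (BFS by depth):
  n1('a'): parent n0 fail=0; on 'a' 0 → fail=0;  out ∅∪∅=∅
  n4('c'): parent n0 fail=0; on 'c' 0 → fail=0;  out {6}∪∅={6}
  n7('b'): parent n0 fail=0; on 'b' 0 → fail=0;  out ∅∪∅=∅
  n2('aa'): parent n1 fail=0; on 'a' 0 → fail=1;  out {7}∪∅={7}
  n5('cc'): parent n4 fail=0; on 'c' 0 → fail=4;  out ∅∪{6}={6}
  n8('bb'): parent n7 fail=0; on 'b' 0 → fail=7;  out ∅∪∅=∅
  n13('ab'): parent n1 fail=0; on 'b' 0 → fail=7;  out {3}∪∅={3}
  n16('ba'): parent n7 fail=0; on 'a' 0 → fail=1;  out {5}∪∅={5}
  n3('aaa'): parent n2 fail=1; on 'a' 1 → fail=2;  out {0}∪{7}={0,7}
  n6('ccc'): parent n5 fail=4; on 'c' 4 → fail=5;  out {1}∪{6}={1,6}
  n9('bbb'): parent n8 fail=7; on 'b' 7 → fail=8;  out ∅∪∅=∅
  n10('bbbb'): parent n9 fail=8; on 'b' 8 → fail=9;  out ∅∪∅=∅
  n14('aaab'): parent n3 fail=2; on 'b' 2→1 → fail=13;  out ∅∪{3}={3}
  n11('bbbba'): parent n10 fail=9; on 'a' 9→8→7 → fail=16;  out ∅∪{5}={5}
  n15('aaaba'): parent n14 fail=13; on 'a' 13→7 → fail=16;  out {4}∪{5}={4,5}
  n12('bbbbab'): parent n11 fail=16; on 'b' 16→1 → fail=13;  out {2}∪{3}={2,3}

Run:
pos 0 'c': at 4  → match P6@[0:0]
pos 1 'a': at 1 (fail-walked)
pos 2 'a': at 2  → match P7@[1:2]
pos 3 'a': at 3  → match P0@[1:3],P7@[2:3]
pos 4 'a': at 3 (fail-walked)  → match P0@[2:4],P7@[3:4]
pos 5 'b': at 14  → match P3@[4:5]
pos 6 'a': at 15  → match P4@[2:6],P5@[5:6]
pos 7 'c': at 4 (fail-walked)  → match P6@[7:7]
pos 8 'b': at 7 (fail-walked)
pos 9 'b': at 8
pos 10 'b': at 9
pos 11 'b': at 10
pos 12 'b': at 10 (fail-walked)
pos 13 'a': at 11  → match P5@[12:13]
pos 14 'b': at 12  → match P2@[9:14],P3@[13:14]
pos 15 'a': at 16 (fail-walked)  → match P5@[14:15]
pos 16 'b': at 13 (fail-walked)  → match P3@[15:16]
pos 17 'a': at 16 (fail-walked)  → match P5@[16:17]
pos 18 'a': at 2 (fail-walked)  → match P7@[17:18]
pos 19 'c': at 4 (fail-walked)  → match P6@[19:19]
pos 20 'b': at 7 (fail-walked)
pos 21 'a': at 16  → match P5@[20:21]
pos 22 'a': at 2 (fail-walked)  → match P7@[21:22]
pos 23 'a': at 3  → match P0@[21:23],P7@[22:23]
pos 24 'c': at 4 (fail-walked)  → match P6@[24:24]
pos 25 'c': at 5  → match P6@[25:25]
pos 26 'a': at 1 (fail-walked)
pos 27 'c': at 4 (fail-walked)  → match P6@[27:27]
pos 28 'b': at 7 (fail-walked)
pos 29 'c': at 4 (fail-walked)  → match P6@[29:29]
pos 30 'b': at 7 (fail-walked)
pos 31 'a': at 16  → match P5@[30:31]
pos 32 'a': at 2 (fail-walked)  → match P7@[31:32]
pos 33 'b': at 13 (fail-walked)  → match P3@[32:33]
pos 34 'b': at 8 (fail-walked)
pos 35 'b': at 9
pos 36 'a': at 16 (fail-walked)  → match P5@[35:36]
pos 37 'b': at 13 (fail-walked)  → match P3@[36:37]
pos 38 'a': at 16 (fail-walked)  → match P5@[37:38]
pos 39 'a': at 2 (fail-walked)  → match P7@[38:39]
pos 40 'a': at 3  → match P0@[38:40],P7@[39:40]
pos 41 'b': at 14  → match P3@[40:41]
pos 42 'b': at 8 (fail-walked)
pos 43 'b': at 9
pos 44 'b': at 10
pos 45 'a': at 11  → match P5@[44:45]
pos 46 'b': at 12  → match P2@[41:46],P3@[45:46]
pos 47 'a': at 16 (fail-walked)  → match P5@[46:47]
pos 48 'a': at 2 (fail-walked)  → match P7@[47:48]
pos 49 'a': at 3  → match P0@[47:49],P7@[48:49]
pos 50 'b': at 14  → match P3@[49:50]
pos 51 'a': at 15  → match P4@[47:51],P5@[50:51]
pos 52 'c': at 4 (fail-walked)  → match P6@[52:52]
pos 53 'c': at 5  → match P6@[53:53]
pos 54 'c': at 6  → match P1@[52:54],P6@[54:54]

All matches (sorted): [[0,6],[2,7],[3,0],[3,7],[4,0],[4,7],[5,3],[6,4],[6,5],[7,6],[13,5],[14,2],[14,3],[15,5],[16,3],[17,5],[18,7],[19,6],[21,5],[22,7],[23,0],[23,7],[24,6],[25,6],[27,6],[29,6],[31,5],[32,7],[33,3],[36,5],[37,3],[38,5],[39,7],[40,0],[40,7],[41,3],[45,5],[46,2],[46,3],[47,5],[48,7],[49,0],[49,7],[50,3],[51,4],[51,5],[52,6],[53,6],[54,1],[54,6]]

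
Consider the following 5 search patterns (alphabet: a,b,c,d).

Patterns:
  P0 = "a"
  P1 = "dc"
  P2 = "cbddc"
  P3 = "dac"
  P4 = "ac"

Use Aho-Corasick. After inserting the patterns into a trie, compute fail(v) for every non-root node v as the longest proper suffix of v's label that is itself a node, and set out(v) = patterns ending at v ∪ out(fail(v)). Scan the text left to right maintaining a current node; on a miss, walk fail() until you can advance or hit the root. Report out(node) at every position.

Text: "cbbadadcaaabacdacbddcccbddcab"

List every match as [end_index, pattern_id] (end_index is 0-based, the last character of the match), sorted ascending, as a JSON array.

Build:
Trie (insert patterns):
  0='ε' goto a→1 c→4 d→2
  1='a' goto c→11  [P0 ends]
  2='d' goto a→9 c→3
  3='dc' goto ·  [P1 ends]
  4='c' goto b→5
  5='cb' goto d→6
  6='cbd' goto d→7
  7='cbdd' goto c→8
  8='cbddc' goto ·  [P2 ends]
  9='da' goto c→10
  10='dac' goto ·  [P3 ends]
  11='ac' goto ·  [P4 ends]

Failure links (BFS by depth):
  fail(1) 'a': from fail(0)=0 chase 'a': 0 ⇒ 0;  out={0}∪out(0)={0}
  fail(2) 'd': from fail(0)=0 chase 'd': 0 ⇒ 0;  out=∅∪out(0)=∅
  fail(4) 'c': from fail(0)=0 chase 'c': 0 ⇒ 0;  out=∅∪out(0)=∅
  fail(3) 'dc': from fail(2)=0 chase 'c': 0 ⇒ 4;  out={1}∪out(4)={1}
  fail(5) 'cb': from fail(4)=0 chase 'b': 0 ⇒ 0;  out=∅∪out(0)=∅
  fail(9) 'da': from fail(2)=0 chase 'a': 0 ⇒ 1;  out=∅∪out(1)={0}
  fail(11) 'ac': from fail(1)=0 chase 'c': 0 ⇒ 4;  out={4}∪out(4)={4}
  fail(6) 'cbd': from fail(5)=0 chase 'd': 0 ⇒ 2;  out=∅∪out(2)=∅
  fail(10) 'dac': from fail(9)=1 chase 'c': 1 ⇒ 11;  out={3}∪out(11)={3,4}
  fail(7) 'cbdd': from fail(6)=2 chase 'd': 2→0 ⇒ 2;  out=∅∪out(2)=∅
  fail(8) 'cbddc': from fail(7)=2 chase 'c': 2 ⇒ 3;  out={2}∪out(3)={1,2}

Scan:
pos 0 'c': at 4
pos 1 'b': at 5
pos 2 'b': at 0 ·f
pos 3 'a': at 1  ** P0@[3:3]
pos 4 'd': at 2 ·f
pos 5 'a': at 9  ** P0@[5:5]
pos 6 'd': at 2 ·f
pos 7 'c': at 3  ** P1@[6:7]
pos 8 'a': at 1 ·f  ** P0@[8:8]
pos 9 'a': at 1 ·f  ** P0@[9:9]
pos 10 'a': at 1 ·f  ** P0@[10:10]
pos 11 'b': at 0 ·f
pos 12 'a': at 1  ** P0@[12:12]
pos 13 'c': at 11  ** P4@[12:13]
pos 14 'd': at 2 ·f
pos 15 'a': at 9  ** P0@[15:15]
pos 16 'c': at 10  ** P3@[14:16],P4@[15:16]
pos 17 'b': at 5 ·f
pos 18 'd': at 6
pos 19 'd': at 7
pos 20 'c': at 8  ** P1@[19:20],P2@[16:20]
pos 21 'c': at 4 ·f
pos 22 'c': at 4 ·f
pos 23 'b': at 5
pos 24 'd': at 6
pos 25 'd': at 7
pos 26 'c': at 8  ** P1@[25:26],P2@[22:26]
pos 27 'a': at 1 ·f  ** P0@[27:27]
pos 28 'b': at 0 ·f

Matches: [[3,0],[5,0],[7,1],[8,0],[9,0],[10,0],[12,0],[13,4],[15,0],[16,3],[16,4],[20,1],[20,2],[26,1],[26,2],[27,0]]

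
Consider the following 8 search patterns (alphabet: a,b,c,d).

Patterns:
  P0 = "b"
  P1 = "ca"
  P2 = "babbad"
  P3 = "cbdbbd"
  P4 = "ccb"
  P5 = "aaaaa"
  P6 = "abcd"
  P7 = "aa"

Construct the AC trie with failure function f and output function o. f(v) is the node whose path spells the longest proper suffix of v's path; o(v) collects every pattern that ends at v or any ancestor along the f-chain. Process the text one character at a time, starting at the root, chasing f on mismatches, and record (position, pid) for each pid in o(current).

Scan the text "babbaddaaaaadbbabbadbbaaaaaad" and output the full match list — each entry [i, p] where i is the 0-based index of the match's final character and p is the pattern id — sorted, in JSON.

Build:
Trie nodes:
  n0 'ε': a→16 b→1 c→2
  n1 'b': a→4  [P0 ends]
  n2 'c': a→3 b→9 c→14
  n3 'ca': ·  [P1 ends]
  n4 'ba': b→5
  n5 'bab': b→6
  n6 'babb': a→7
  n7 'babba': d→8
  n8 'babbad': ·  [P2 ends]
  n9 'cb': d→10
  n10 'cbd': b→11
  n11 'cbdb': b→12
  n12 'cbdbb': d→13
  n13 'cbdbbd': ·  [P3 ends]
  n14 'cc': b→15
  n15 'ccb': ·  [P4 ends]
  n16 'a': a→17 b→21
  n17 'aa': a→18  [P7 ends]
  n18 'aaa': a→19
  n19 'aaaa': a→20
  n20 'aaaaa': ·  [P5 ends]
  n21 'ab': c→22
  n22 'abc': d→23
  n23 'abcd': ·  [P6 ends]

BFS fail/out derivation:
  n1('b'): parent n0 fail=0; on 'b' 0 → fail=0;  out {0}∪∅={0}
  n2('c'): parent n0 fail=0; on 'c' 0 → fail=0;  out ∅∪∅=∅
  n16('a'): parent n0 fail=0; on 'a' 0 → fail=0;  out ∅∪∅=∅
  n3('ca'): parent n2 fail=0; on 'a' 0 → fail=16;  out {1}∪∅={1}
  n4('ba'): parent n1 fail=0; on 'a' 0 → fail=16;  out ∅∪∅=∅
  n9('cb'): parent n2 fail=0; on 'b' 0 → fail=1;  out ∅∪{0}={0}
  n14('cc'): parent n2 fail=0; on 'c' 0 → fail=2;  out ∅∪∅=∅
  n17('aa'): parent n16 fail=0; on 'a' 0 → fail=16;  out {7}∪∅={7}
  n21('ab'): parent n16 fail=0; on 'b' 0 → fail=1;  out ∅∪{0}={0}
  n5('bab'): parent n4 fail=16; on 'b' 16 → fail=21;  out ∅∪{0}={0}
  n10('cbd'): parent n9 fail=1; on 'd' 1→0 → fail=0;  out ∅∪∅=∅
  n15('ccb'): parent n14 fail=2; on 'b' 2 → fail=9;  out {4}∪{0}={0,4}
  n18('aaa'): parent n17 fail=16; on 'a' 16 → fail=17;  out ∅∪{7}={7}
  n22('abc'): parent n21 fail=1; on 'c' 1→0 → fail=2;  out ∅∪∅=∅
  n6('babb'): parent n5 fail=21; on 'b' 21→1→0 → fail=1;  out ∅∪{0}={0}
  n11('cbdb'): parent n10 fail=0; on 'b' 0 → fail=1;  out ∅∪{0}={0}
  n19('aaaa'): parent n18 fail=17; on 'a' 17 → fail=18;  out ∅∪{7}={7}
  n23('abcd'): parent n22 fail=2; on 'd' 2→0 → fail=0;  out {6}∪∅={6}
  n7('babba'): parent n6 fail=1; on 'a' 1 → fail=4;  out ∅∪∅=∅
  n12('cbdbb'): parent n11 fail=1; on 'b' 1→0 → fail=1;  out ∅∪{0}={0}
  n20('aaaaa'): parent n19 fail=18; on 'a' 18 → fail=19;  out {5}∪{7}={5,7}
  n8('babbad'): parent n7 fail=4; on 'd' 4→16→0 → fail=0;  out {2}∪∅={2}
  n13('cbdbbd'): parent n12 fail=1; on 'd' 1→0 → fail=0;  out {3}∪∅={3}

Text stream:
[0] read 'b'  n0⇒n1  emit P0@[0:0]
[1] read 'a'  n1⇒n4
[2] read 'b'  n4⇒n5  emit P0@[2:2]
[3] read 'b'  n5⇒n6  emit P0@[3:3]
[4] read 'a'  n6⇒n7
[5] read 'd'  n7⇒n8  emit P2@[0:5]
[6] read 'd'  n8⇒n0 (fail-walked)
[7] read 'a'  n0⇒n16
[8] read 'a'  n16⇒n17  emit P7@[7:8]
[9] read 'a'  n17⇒n18  emit P7@[8:9]
[10] read 'a'  n18⇒n19  emit P7@[9:10]
[11] read 'a'  n19⇒n20  emit P5@[7:11],P7@[10:11]
[12] read 'd'  n20⇒n0 (fail-walked)
[13] read 'b'  n0⇒n1  emit P0@[13:13]
[14] read 'b'  n1⇒n1 (fail-walked)  emit P0@[14:14]
[15] read 'a'  n1⇒n4
[16] read 'b'  n4⇒n5  emit P0@[16:16]
[17] read 'b'  n5⇒n6  emit P0@[17:17]
[18] read 'a'  n6⇒n7
[19] read 'd'  n7⇒n8  emit P2@[14:19]
[20] read 'b'  n8⇒n1 (fail-walked)  emit P0@[20:20]
[21] read 'b'  n1⇒n1 (fail-walked)  emit P0@[21:21]
[22] read 'a'  n1⇒n4
[23] read 'a'  n4⇒n17 (fail-walked)  emit P7@[22:23]
[24] read 'a'  n17⇒n18  emit P7@[23:24]
[25] read 'a'  n18⇒n19  emit P7@[24:25]
[26] read 'a'  n19⇒n20  emit P5@[22:26],P7@[25:26]
[27] read 'a'  n20⇒n20 (fail-walked)  emit P5@[23:27],P7@[26:27]
[28] read 'd'  n20⇒n0 (fail-walked)

All matches (sorted): [[0,0],[2,0],[3,0],[5,2],[8,7],[9,7],[10,7],[11,5],[11,7],[13,0],[14,0],[16,0],[17,0],[19,2],[20,0],[21,0],[23,7],[24,7],[25,7],[26,5],[26,7],[27,5],[27,7]]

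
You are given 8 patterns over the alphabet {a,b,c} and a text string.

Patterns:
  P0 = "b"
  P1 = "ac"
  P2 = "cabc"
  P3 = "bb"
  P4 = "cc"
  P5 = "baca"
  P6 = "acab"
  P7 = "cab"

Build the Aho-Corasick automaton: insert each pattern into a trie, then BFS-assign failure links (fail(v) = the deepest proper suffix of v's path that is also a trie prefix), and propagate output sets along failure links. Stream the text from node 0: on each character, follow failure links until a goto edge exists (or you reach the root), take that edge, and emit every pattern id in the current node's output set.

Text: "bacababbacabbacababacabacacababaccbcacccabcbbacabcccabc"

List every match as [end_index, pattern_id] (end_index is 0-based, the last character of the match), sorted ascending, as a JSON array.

Construct AC machine:
Trie (insert patterns):
  n0 'ε': a→2 b→1 c→4
  n1 'b': a→10 b→8  ←P0
  n2 'a': c→3
  n3 'ac': a→13  ←P1
  n4 'c': a→5 c→9
  n5 'ca': b→6
  n6 'cab': c→7  ←P7
  n7 'cabc': ·  ←P2
  n8 'bb': ·  ←P3
  n9 'cc': ·  ←P4
  n10 'ba': c→11
  n11 'bac': a→12
  n12 'baca': ·  ←P5
  n13 'aca': b→14
  n14 'acab': ·  ←P6

Failure links (BFS by depth):
  fail(1) 'b': from fail(0)=0 chase 'b': 0 ⇒ 0;  out={0}∪out(0)={0}
  fail(2) 'a': from fail(0)=0 chase 'a': 0 ⇒ 0;  out=∅∪out(0)=∅
  fail(4) 'c': from fail(0)=0 chase 'c': 0 ⇒ 0;  out=∅∪out(0)=∅
  fail(3) 'ac': from fail(2)=0 chase 'c': 0 ⇒ 4;  out={1}∪out(4)={1}
  fail(5) 'ca': from fail(4)=0 chase 'a': 0 ⇒ 2;  out=∅∪out(2)=∅
  fail(8) 'bb': from fail(1)=0 chase 'b': 0 ⇒ 1;  out={3}∪out(1)={0,3}
  fail(9) 'cc': from fail(4)=0 chase 'c': 0 ⇒ 4;  out={4}∪out(4)={4}
  fail(10) 'ba': from fail(1)=0 chase 'a': 0 ⇒ 2;  out=∅∪out(2)=∅
  fail(6) 'cab': from fail(5)=2 chase 'b': 2→0 ⇒ 1;  out={7}∪out(1)={0,7}
  fail(11) 'bac': from fail(10)=2 chase 'c': 2 ⇒ 3;  out=∅∪out(3)={1}
  fail(13) 'aca': from fail(3)=4 chase 'a': 4 ⇒ 5;  out=∅∪out(5)=∅
  fail(7) 'cabc': from fail(6)=1 chase 'c': 1→0 ⇒ 4;  out={2}∪out(4)={2}
  fail(12) 'baca': from fail(11)=3 chase 'a': 3 ⇒ 13;  out={5}∪out(13)={5}
  fail(14) 'acab': from fail(13)=5 chase 'b': 5 ⇒ 6;  out={6}∪out(6)={0,6,7}

Scan:
pos 0 'b': at 1  → match P0@[0:0]
pos 1 'a': at 10
pos 2 'c': at 11  → match P1@[1:2]
pos 3 'a': at 12  → match P5@[0:3]
pos 4 'b': at 14 (fail-walked)  → match P0@[4:4],P6@[1:4],P7@[2:4]
pos 5 'a': at 10 (fail-walked)
pos 6 'b': at 1 (fail-walked)  → match P0@[6:6]
pos 7 'b': at 8  → match P0@[7:7],P3@[6:7]
pos 8 'a': at 10 (fail-walked)
pos 9 'c': at 11  → match P1@[8:9]
pos 10 'a': at 12  → match P5@[7:10]
pos 11 'b': at 14 (fail-walked)  → match P0@[11:11],P6@[8:11],P7@[9:11]
pos 12 'b': at 8 (fail-walked)  → match P0@[12:12],P3@[11:12]
pos 13 'a': at 10 (fail-walked)
pos 14 'c': at 11  → match P1@[13:14]
pos 15 'a': at 12  → match P5@[12:15]
pos 16 'b': at 14 (fail-walked)  → match P0@[16:16],P6@[13:16],P7@[14:16]
pos 17 'a': at 10 (fail-walked)
pos 18 'b': at 1 (fail-walked)  → match P0@[18:18]
pos 19 'a': at 10
pos 20 'c': at 11  → match P1@[19:20]
pos 21 'a': at 12  → match P5@[18:21]
pos 22 'b': at 14 (fail-walked)  → match P0@[22:22],P6@[19:22],P7@[20:22]
pos 23 'a': at 10 (fail-walked)
pos 24 'c': at 11  → match P1@[23:24]
pos 25 'a': at 12  → match P5@[22:25]
pos 26 'c': at 3 (fail-walked)  → match P1@[25:26]
pos 27 'a': at 13
pos 28 'b': at 14  → match P0@[28:28],P6@[25:28],P7@[26:28]
pos 29 'a': at 10 (fail-walked)
pos 30 'b': at 1 (fail-walked)  → match P0@[30:30]
pos 31 'a': at 10
pos 32 'c': at 11  → match P1@[31:32]
pos 33 'c': at 9 (fail-walked)  → match P4@[32:33]
pos 34 'b': at 1 (fail-walked)  → match P0@[34:34]
pos 35 'c': at 4 (fail-walked)
pos 36 'a': at 5
pos 37 'c': at 3 (fail-walked)  → match P1@[36:37]
pos 38 'c': at 9 (fail-walked)  → match P4@[37:38]
pos 39 'c': at 9 (fail-walked)  → match P4@[38:39]
pos 40 'a': at 5 (fail-walked)
pos 41 'b': at 6  → match P0@[41:41],P7@[39:41]
pos 42 'c': at 7  → match P2@[39:42]
pos 43 'b': at 1 (fail-walked)  → match P0@[43:43]
pos 44 'b': at 8  → match P0@[44:44],P3@[43:44]
pos 45 'a': at 10 (fail-walked)
pos 46 'c': at 11  → match P1@[45:46]
pos 47 'a': at 12  → match P5@[44:47]
pos 48 'b': at 14 (fail-walked)  → match P0@[48:48],P6@[45:48],P7@[46:48]
pos 49 'c': at 7 (fail-walked)  → match P2@[46:49]
pos 50 'c': at 9 (fail-walked)  → match P4@[49:50]
pos 51 'c': at 9 (fail-walked)  → match P4@[50:51]
pos 52 'a': at 5 (fail-walked)
pos 53 'b': at 6  → match P0@[53:53],P7@[51:53]
pos 54 'c': at 7  → match P2@[51:54]

All matches (sorted): [[0,0],[2,1],[3,5],[4,0],[4,6],[4,7],[6,0],[7,0],[7,3],[9,1],[10,5],[11,0],[11,6],[11,7],[12,0],[12,3],[14,1],[15,5],[16,0],[16,6],[16,7],[18,0],[20,1],[21,5],[22,0],[22,6],[22,7],[24,1],[25,5],[26,1],[28,0],[28,6],[28,7],[30,0],[32,1],[33,4],[34,0],[37,1],[38,4],[39,4],[41,0],[41,7],[42,2],[43,0],[44,0],[44,3],[46,1],[47,5],[48,0],[48,6],[48,7],[49,2],[50,4],[51,4],[53,0],[53,7],[54,2]]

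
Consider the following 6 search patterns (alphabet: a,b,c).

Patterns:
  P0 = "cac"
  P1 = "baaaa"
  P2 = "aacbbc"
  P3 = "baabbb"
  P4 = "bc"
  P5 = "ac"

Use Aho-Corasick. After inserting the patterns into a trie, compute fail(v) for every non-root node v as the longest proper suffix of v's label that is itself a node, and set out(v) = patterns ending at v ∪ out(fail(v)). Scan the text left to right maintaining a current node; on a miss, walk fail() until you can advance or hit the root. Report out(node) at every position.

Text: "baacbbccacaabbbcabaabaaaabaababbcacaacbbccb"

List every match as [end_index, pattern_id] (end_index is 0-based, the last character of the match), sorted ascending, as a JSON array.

Build:
Trie nodes:
  0='ε' goto a→9 b→4 c→1
  1='c' goto a→2
  2='ca' goto c→3
  3='cac' goto ·  ←P0
  4='b' goto a→5 c→18
  5='ba' goto a→6
  6='baa' goto a→7 b→15
  7='baaa' goto a→8
  8='baaaa' goto ·  ←P1
  9='a' goto a→10 c→19
  10='aa' goto c→11
  11='aac' goto b→12
  12='aacb' goto b→13
  13='aacbb' goto c→14
  14='aacbbc' goto ·  ←P2
  15='baab' goto b→16
  16='baabb' goto b→17
  17='baabbb' goto ·  ←P3
  18='bc' goto ·  ←P4
  19='ac' goto ·  ←P5

Failure links (BFS by depth):
  fail(1) 'c': from fail(0)=0 chase 'c': 0 ⇒ 0;  out=∅∪out(0)=∅
  fail(4) 'b': from fail(0)=0 chase 'b': 0 ⇒ 0;  out=∅∪out(0)=∅
  fail(9) 'a': from fail(0)=0 chase 'a': 0 ⇒ 0;  out=∅∪out(0)=∅
  fail(2) 'ca': from fail(1)=0 chase 'a': 0 ⇒ 9;  out=∅∪out(9)=∅
  fail(5) 'ba': from fail(4)=0 chase 'a': 0 ⇒ 9;  out=∅∪out(9)=∅
  fail(10) 'aa': from fail(9)=0 chase 'a': 0 ⇒ 9;  out=∅∪out(9)=∅
  fail(18) 'bc': from fail(4)=0 chase 'c': 0 ⇒ 1;  out={4}∪out(1)={4}
  fail(19) 'ac': from fail(9)=0 chase 'c': 0 ⇒ 1;  out={5}∪out(1)={5}
  fail(3) 'cac': from fail(2)=9 chase 'c': 9 ⇒ 19;  out={0}∪out(19)={0,5}
  fail(6) 'baa': from fail(5)=9 chase 'a': 9 ⇒ 10;  out=∅∪out(10)=∅
  fail(11) 'aac': from fail(10)=9 chase 'c': 9 ⇒ 19;  out=∅∪out(19)={5}
  fail(7) 'baaa': from fail(6)=10 chase 'a': 10→9 ⇒ 10;  out=∅∪out(10)=∅
  fail(12) 'aacb': from fail(11)=19 chase 'b': 19→1→0 ⇒ 4;  out=∅∪out(4)=∅
  fail(15) 'baab': from fail(6)=10 chase 'b': 10→9→0 ⇒ 4;  out=∅∪out(4)=∅
  fail(8) 'baaaa': from fail(7)=10 chase 'a': 10→9 ⇒ 10;  out={1}∪out(10)={1}
  fail(13) 'aacbb': from fail(12)=4 chase 'b': 4→0 ⇒ 4;  out=∅∪out(4)=∅
  fail(16) 'baabb': from fail(15)=4 chase 'b': 4→0 ⇒ 4;  out=∅∪out(4)=∅
  fail(14) 'aacbbc': from fail(13)=4 chase 'c': 4 ⇒ 18;  out={2}∪out(18)={2,4}
  fail(17) 'baabbb': from fail(16)=4 chase 'b': 4→0 ⇒ 4;  out={3}∪out(4)={3}

Scan:
[0] read 'b'  n0⇒n4
[1] read 'a'  n4⇒n5
[2] read 'a'  n5⇒n6
[3] read 'c'  n6⇒n11 ·f  ** P5@[2:3]
[4] read 'b'  n11⇒n12
[5] read 'b'  n12⇒n13
[6] read 'c'  n13⇒n14  ** P2@[1:6],P4@[5:6]
[7] read 'c'  n14⇒n1 ·f
[8] read 'a'  n1⇒n2
[9] read 'c'  n2⇒n3  ** P0@[7:9],P5@[8:9]
[10] read 'a'  n3⇒n2 ·f
[11] read 'a'  n2⇒n10 ·f
[12] read 'b'  n10⇒n4 ·f
[13] read 'b'  n4⇒n4 ·f
[14] read 'b'  n4⇒n4 ·f
[15] read 'c'  n4⇒n18  ** P4@[14:15]
[16] read 'a'  n18⇒n2 ·f
[17] read 'b'  n2⇒n4 ·f
[18] read 'a'  n4⇒n5
[19] read 'a'  n5⇒n6
[20] read 'b'  n6⇒n15
[21] read 'a'  n15⇒n5 ·f
[22] read 'a'  n5⇒n6
[23] read 'a'  n6⇒n7
[24] read 'a'  n7⇒n8  ** P1@[20:24]
[25] read 'b'  n8⇒n4 ·f
[26] read 'a'  n4⇒n5
[27] read 'a'  n5⇒n6
[28] read 'b'  n6⇒n15
[29] read 'a'  n15⇒n5 ·f
[30] read 'b'  n5⇒n4 ·f
[31] read 'b'  n4⇒n4 ·f
[32] read 'c'  n4⇒n18  ** P4@[31:32]
[33] read 'a'  n18⇒n2 ·f
[34] read 'c'  n2⇒n3  ** P0@[32:34],P5@[33:34]
[35] read 'a'  n3⇒n2 ·f
[36] read 'a'  n2⇒n10 ·f
[37] read 'c'  n10⇒n11  ** P5@[36:37]
[38] read 'b'  n11⇒n12
[39] read 'b'  n12⇒n13
[40] read 'c'  n13⇒n14  ** P2@[35:40],P4@[39:40]
[41] read 'c'  n14⇒n1 ·f
[42] read 'b'  n1⇒n4 ·f

All matches (sorted): [[3,5],[6,2],[6,4],[9,0],[9,5],[15,4],[24,1],[32,4],[34,0],[34,5],[37,5],[40,2],[40,4]]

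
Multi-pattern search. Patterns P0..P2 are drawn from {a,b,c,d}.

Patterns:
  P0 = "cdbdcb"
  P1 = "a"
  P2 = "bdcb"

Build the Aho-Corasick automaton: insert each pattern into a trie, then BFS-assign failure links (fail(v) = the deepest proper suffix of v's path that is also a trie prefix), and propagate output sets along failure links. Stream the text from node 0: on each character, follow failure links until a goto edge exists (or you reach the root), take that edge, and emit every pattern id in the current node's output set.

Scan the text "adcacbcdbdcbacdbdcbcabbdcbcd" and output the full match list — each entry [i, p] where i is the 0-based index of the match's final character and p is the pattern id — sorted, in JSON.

Construct AC machine:
Trie nodes:
  0='ε' goto a→7 b→8 c→1
  1='c' goto d→2
  2='cd' goto b→3
  3='cdb' goto d→4
  4='cdbd' goto c→5
  5='cdbdc' goto b→6
  6='cdbdcb' goto ·  ←P0
  7='a' goto ·  ←P1
  8='b' goto d→9
  9='bd' goto c→10
  10='bdc' goto b→11
  11='bdcb' goto ·  ←P2

BFS fail/out derivation:
  fail(1) 'c': from fail(0)=0 chase 'c': 0 ⇒ 0;  out=∅∪out(0)=∅
  fail(7) 'a': from fail(0)=0 chase 'a': 0 ⇒ 0;  out={1}∪out(0)={1}
  fail(8) 'b': from fail(0)=0 chase 'b': 0 ⇒ 0;  out=∅∪out(0)=∅
  fail(2) 'cd': from fail(1)=0 chase 'd': 0 ⇒ 0;  out=∅∪out(0)=∅
  fail(9) 'bd': from fail(8)=0 chase 'd': 0 ⇒ 0;  out=∅∪out(0)=∅
  fail(3) 'cdb': from fail(2)=0 chase 'b': 0 ⇒ 8;  out=∅∪out(8)=∅
  fail(10) 'bdc': from fail(9)=0 chase 'c': 0 ⇒ 1;  out=∅∪out(1)=∅
  fail(4) 'cdbd': from fail(3)=8 chase 'd': 8 ⇒ 9;  out=∅∪out(9)=∅
  fail(11) 'bdcb': from fail(10)=1 chase 'b': 1→0 ⇒ 8;  out={2}∪out(8)={2}
  fail(5) 'cdbdc': from fail(4)=9 chase 'c': 9 ⇒ 10;  out=∅∪out(10)=∅
  fail(6) 'cdbdcb': from fail(5)=10 chase 'b': 10 ⇒ 11;  out={0}∪out(11)={0,2}

Text stream:
pos 0 'a': at 7  emit P1@[0:0]
pos 1 'd': at 0 ·f
pos 2 'c': at 1
pos 3 'a': at 7 ·f  emit P1@[3:3]
pos 4 'c': at 1 ·f
pos 5 'b': at 8 ·f
pos 6 'c': at 1 ·f
pos 7 'd': at 2
pos 8 'b': at 3
pos 9 'd': at 4
pos 10 'c': at 5
pos 11 'b': at 6  emit P0@[6:11],P2@[8:11]
pos 12 'a': at 7 ·f  emit P1@[12:12]
pos 13 'c': at 1 ·f
pos 14 'd': at 2
pos 15 'b': at 3
pos 16 'd': at 4
pos 17 'c': at 5
pos 18 'b': at 6  emit P0@[13:18],P2@[15:18]
pos 19 'c': at 1 ·f
pos 20 'a': at 7 ·f  emit P1@[20:20]
pos 21 'b': at 8 ·f
pos 22 'b': at 8 ·f
pos 23 'd': at 9
pos 24 'c': at 10
pos 25 'b': at 11  emit P2@[22:25]
pos 26 'c': at 1 ·f
pos 27 'd': at 2

Result: [[0,1],[3,1],[11,0],[11,2],[12,1],[18,0],[18,2],[20,1],[25,2]]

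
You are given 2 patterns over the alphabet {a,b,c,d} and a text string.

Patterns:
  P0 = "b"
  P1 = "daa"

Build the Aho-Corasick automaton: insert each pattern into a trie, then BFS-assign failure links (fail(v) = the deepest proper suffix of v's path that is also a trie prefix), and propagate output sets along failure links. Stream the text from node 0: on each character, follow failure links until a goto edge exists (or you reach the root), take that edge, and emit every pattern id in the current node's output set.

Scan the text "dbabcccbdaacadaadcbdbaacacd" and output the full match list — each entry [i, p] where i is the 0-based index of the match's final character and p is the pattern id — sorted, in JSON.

Build:
Trie (insert patterns):
  0='ε' goto b→1 d→2
  1='b' goto ·  ←P0
  2='d' goto a→3
  3='da' goto a→4
  4='daa' goto ·  ←P1

BFS fail/out derivation:
  n1('b'): parent n0 fail=0; on 'b' 0 → fail=0;  out {0}∪∅={0}
  n2('d'): parent n0 fail=0; on 'd' 0 → fail=0;  out ∅∪∅=∅
  n3('da'): parent n2 fail=0; on 'a' 0 → fail=0;  out ∅∪∅=∅
  n4('daa'): parent n3 fail=0; on 'a' 0 → fail=0;  out {1}∪∅={1}

Scan:
pos 0 'd': at 2
pos 1 'b': at 1 (via fail)  ** P0@[1:1]
pos 2 'a': at 0 (via fail)
pos 3 'b': at 1  ** P0@[3:3]
pos 4 'c': at 0 (via fail)
pos 5 'c': at 0
pos 6 'c': at 0
pos 7 'b': at 1  ** P0@[7:7]
pos 8 'd': at 2 (via fail)
pos 9 'a': at 3
pos 10 'a': at 4  ** P1@[8:10]
pos 11 'c': at 0 (via fail)
pos 12 'a': at 0
pos 13 'd': at 2
pos 14 'a': at 3
pos 15 'a': at 4  ** P1@[13:15]
pos 16 'd': at 2 (via fail)
pos 17 'c': at 0 (via fail)
pos 18 'b': at 1  ** P0@[18:18]
pos 19 'd': at 2 (via fail)
pos 20 'b': at 1 (via fail)  ** P0@[20:20]
pos 21 'a': at 0 (via fail)
pos 22 'a': at 0
pos 23 'c': at 0
pos 24 'a': at 0
pos 25 'c': at 0
pos 26 'd': at 2

Result: [[1,0],[3,0],[7,0],[10,1],[15,1],[18,0],[20,0]]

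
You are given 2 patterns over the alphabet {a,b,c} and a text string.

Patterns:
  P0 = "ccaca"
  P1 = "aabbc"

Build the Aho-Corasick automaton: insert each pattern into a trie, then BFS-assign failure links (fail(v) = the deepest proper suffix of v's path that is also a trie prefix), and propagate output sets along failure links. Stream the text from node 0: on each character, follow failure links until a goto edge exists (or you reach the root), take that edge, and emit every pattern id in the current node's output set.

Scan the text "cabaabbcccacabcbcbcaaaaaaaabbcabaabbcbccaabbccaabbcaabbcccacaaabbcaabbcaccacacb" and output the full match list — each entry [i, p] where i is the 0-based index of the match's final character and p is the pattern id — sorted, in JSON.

Build:
Trie nodes:
  n0 'ε': a→6 c→1
  n1 'c': c→2
  n2 'cc': a→3
  n3 'cca': c→4
  n4 'ccac': a→5
  n5 'ccaca': ·  ←P0
  n6 'a': a→7
  n7 'aa': b→8
  n8 'aab': b→9
  n9 'aabb': c→10
  n10 'aabbc': ·  ←P1

BFS fail/out derivation:
  fail(1) 'c': from fail(0)=0 chase 'c': 0 ⇒ 0;  out=∅∪out(0)=∅
  fail(6) 'a': from fail(0)=0 chase 'a': 0 ⇒ 0;  out=∅∪out(0)=∅
  fail(2) 'cc': from fail(1)=0 chase 'c': 0 ⇒ 1;  out=∅∪out(1)=∅
  fail(7) 'aa': from fail(6)=0 chase 'a': 0 ⇒ 6;  out=∅∪out(6)=∅
  fail(3) 'cca': from fail(2)=1 chase 'a': 1→0 ⇒ 6;  out=∅∪out(6)=∅
  fail(8) 'aab': from fail(7)=6 chase 'b': 6→0 ⇒ 0;  out=∅∪out(0)=∅
  fail(4) 'ccac': from fail(3)=6 chase 'c': 6→0 ⇒ 1;  out=∅∪out(1)=∅
  fail(9) 'aabb': from fail(8)=0 chase 'b': 0 ⇒ 0;  out=∅∪out(0)=∅
  fail(5) 'ccaca': from fail(4)=1 chase 'a': 1→0 ⇒ 6;  out={0}∪out(6)={0}
  fail(10) 'aabbc': from fail(9)=0 chase 'c': 0 ⇒ 1;  out={1}∪out(1)={1}

Run:
[0] read 'c'  n0⇒n1
[1] read 'a'  n1⇒n6 (fail-walked)
[2] read 'b'  n6⇒n0 (fail-walked)
[3] read 'a'  n0⇒n6
[4] read 'a'  n6⇒n7
[5] read 'b'  n7⇒n8
[6] read 'b'  n8⇒n9
[7] read 'c'  n9⇒n10  emit P1@[3:7]
[8] read 'c'  n10⇒n2 (fail-walked)
[9] read 'c'  n2⇒n2 (fail-walked)
[10] read 'a'  n2⇒n3
[11] read 'c'  n3⇒n4
[12] read 'a'  n4⇒n5  emit P0@[8:12]
[13] read 'b'  n5⇒n0 (fail-walked)
[14] read 'c'  n0⇒n1
[15] read 'b'  n1⇒n0 (fail-walked)
[16] read 'c'  n0⇒n1
[17] read 'b'  n1⇒n0 (fail-walked)
[18] read 'c'  n0⇒n1
[19] read 'a'  n1⇒n6 (fail-walked)
[20] read 'a'  n6⇒n7
[21] read 'a'  n7⇒n7 (fail-walked)
[22] read 'a'  n7⇒n7 (fail-walked)
[23] read 'a'  n7⇒n7 (fail-walked)
[24] read 'a'  n7⇒n7 (fail-walked)
[25] read 'a'  n7⇒n7 (fail-walked)
[26] read 'a'  n7⇒n7 (fail-walked)
[27] read 'b'  n7⇒n8
[28] read 'b'  n8⇒n9
[29] read 'c'  n9⇒n10  emit P1@[25:29]
[30] read 'a'  n10⇒n6 (fail-walked)
[31] read 'b'  n6⇒n0 (fail-walked)
[32] read 'a'  n0⇒n6
[33] read 'a'  n6⇒n7
[34] read 'b'  n7⇒n8
[35] read 'b'  n8⇒n9
[36] read 'c'  n9⇒n10  emit P1@[32:36]
[37] read 'b'  n10⇒n0 (fail-walked)
[38] read 'c'  n0⇒n1
[39] read 'c'  n1⇒n2
[40] read 'a'  n2⇒n3
[41] read 'a'  n3⇒n7 (fail-walked)
[42] read 'b'  n7⇒n8
[43] read 'b'  n8⇒n9
[44] read 'c'  n9⇒n10  emit P1@[40:44]
[45] read 'c'  n10⇒n2 (fail-walked)
[46] read 'a'  n2⇒n3
[47] read 'a'  n3⇒n7 (fail-walked)
[48] read 'b'  n7⇒n8
[49] read 'b'  n8⇒n9
[50] read 'c'  n9⇒n10  emit P1@[46:50]
[51] read 'a'  n10⇒n6 (fail-walked)
[52] read 'a'  n6⇒n7
[53] read 'b'  n7⇒n8
[54] read 'b'  n8⇒n9
[55] read 'c'  n9⇒n10  emit P1@[51:55]
[56] read 'c'  n10⇒n2 (fail-walked)
[57] read 'c'  n2⇒n2 (fail-walked)
[58] read 'a'  n2⇒n3
[59] read 'c'  n3⇒n4
[60] read 'a'  n4⇒n5  emit P0@[56:60]
[61] read 'a'  n5⇒n7 (fail-walked)
[62] read 'a'  n7⇒n7 (fail-walked)
[63] read 'b'  n7⇒n8
[64] read 'b'  n8⇒n9
[65] read 'c'  n9⇒n10  emit P1@[61:65]
[66] read 'a'  n10⇒n6 (fail-walked)
[67] read 'a'  n6⇒n7
[68] read 'b'  n7⇒n8
[69] read 'b'  n8⇒n9
[70] read 'c'  n9⇒n10  emit P1@[66:70]
[71] read 'a'  n10⇒n6 (fail-walked)
[72] read 'c'  n6⇒n1 (fail-walked)
[73] read 'c'  n1⇒n2
[74] read 'a'  n2⇒n3
[75] read 'c'  n3⇒n4
[76] read 'a'  n4⇒n5  emit P0@[72:76]
[77] read 'c'  n5⇒n1 (fail-walked)
[78] read 'b'  n1⇒n0 (fail-walked)

Result: [[7,1],[12,0],[29,1],[36,1],[44,1],[50,1],[55,1],[60,0],[65,1],[70,1],[76,0]]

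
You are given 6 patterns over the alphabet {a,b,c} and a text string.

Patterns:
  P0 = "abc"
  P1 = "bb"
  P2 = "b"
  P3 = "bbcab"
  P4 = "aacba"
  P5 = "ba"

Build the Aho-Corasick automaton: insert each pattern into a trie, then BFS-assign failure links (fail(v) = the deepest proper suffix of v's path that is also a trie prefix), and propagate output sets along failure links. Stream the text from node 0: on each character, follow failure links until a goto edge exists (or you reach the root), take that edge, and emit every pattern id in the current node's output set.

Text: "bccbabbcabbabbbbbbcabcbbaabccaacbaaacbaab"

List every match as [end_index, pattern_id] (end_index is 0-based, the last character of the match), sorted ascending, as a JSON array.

Construct AC machine:
Trie nodes:
  n0 'ε': a→1 b→4
  n1 'a': a→9 b→2
  n2 'ab': c→3
  n3 'abc': ·  [P0 ends]
  n4 'b': a→13 b→5  [P2 ends]
  n5 'bb': c→6  [P1 ends]
  n6 'bbc': a→7
  n7 'bbca': b→8
  n8 'bbcab': ·  [P3 ends]
  n9 'aa': c→10
  n10 'aac': b→11
  n11 'aacb': a→12
  n12 'aacba': ·  [P4 ends]
  n13 'ba': ·  [P5 ends]

BFS fail/out derivation:
  fail(1) 'a': from fail(0)=0 chase 'a': 0 ⇒ 0;  out=∅∪out(0)=∅
  fail(4) 'b': from fail(0)=0 chase 'b': 0 ⇒ 0;  out={2}∪out(0)={2}
  fail(2) 'ab': from fail(1)=0 chase 'b': 0 ⇒ 4;  out=∅∪out(4)={2}
  fail(5) 'bb': from fail(4)=0 chase 'b': 0 ⇒ 4;  out={1}∪out(4)={1,2}
  fail(9) 'aa': from fail(1)=0 chase 'a': 0 ⇒ 1;  out=∅∪out(1)=∅
  fail(13) 'ba': from fail(4)=0 chase 'a': 0 ⇒ 1;  out={5}∪out(1)={5}
  fail(3) 'abc': from fail(2)=4 chase 'c': 4→0 ⇒ 0;  out={0}∪out(0)={0}
  fail(6) 'bbc': from fail(5)=4 chase 'c': 4→0 ⇒ 0;  out=∅∪out(0)=∅
  fail(10) 'aac': from fail(9)=1 chase 'c': 1→0 ⇒ 0;  out=∅∪out(0)=∅
  fail(7) 'bbca': from fail(6)=0 chase 'a': 0 ⇒ 1;  out=∅∪out(1)=∅
  fail(11) 'aacb': from fail(10)=0 chase 'b': 0 ⇒ 4;  out=∅∪out(4)={2}
  fail(8) 'bbcab': from fail(7)=1 chase 'b': 1 ⇒ 2;  out={3}∪out(2)={2,3}
  fail(12) 'aacba': from fail(11)=4 chase 'a': 4 ⇒ 13;  out={4}∪out(13)={4,5}

Run:
pos 0 'b': at 4  ** P2@[0:0]
pos 1 'c': at 0 (fail-walked)
pos 2 'c': at 0
pos 3 'b': at 4  ** P2@[3:3]
pos 4 'a': at 13  ** P5@[3:4]
pos 5 'b': at 2 (fail-walked)  ** P2@[5:5]
pos 6 'b': at 5 (fail-walked)  ** P1@[5:6],P2@[6:6]
pos 7 'c': at 6
pos 8 'a': at 7
pos 9 'b': at 8  ** P2@[9:9],P3@[5:9]
pos 10 'b': at 5 (fail-walked)  ** P1@[9:10],P2@[10:10]
pos 11 'a': at 13 (fail-walked)  ** P5@[10:11]
pos 12 'b': at 2 (fail-walked)  ** P2@[12:12]
pos 13 'b': at 5 (fail-walked)  ** P1@[12:13],P2@[13:13]
pos 14 'b': at 5 (fail-walked)  ** P1@[13:14],P2@[14:14]
pos 15 'b': at 5 (fail-walked)  ** P1@[14:15],P2@[15:15]
pos 16 'b': at 5 (fail-walked)  ** P1@[15:16],P2@[16:16]
pos 17 'b': at 5 (fail-walked)  ** P1@[16:17],P2@[17:17]
pos 18 'c': at 6
pos 19 'a': at 7
pos 20 'b': at 8  ** P2@[20:20],P3@[16:20]
pos 21 'c': at 3 (fail-walked)  ** P0@[19:21]
pos 22 'b': at 4 (fail-walked)  ** P2@[22:22]
pos 23 'b': at 5  ** P1@[22:23],P2@[23:23]
pos 24 'a': at 13 (fail-walked)  ** P5@[23:24]
pos 25 'a': at 9 (fail-walked)
pos 26 'b': at 2 (fail-walked)  ** P2@[26:26]
pos 27 'c': at 3  ** P0@[25:27]
pos 28 'c': at 0 (fail-walked)
pos 29 'a': at 1
pos 30 'a': at 9
pos 31 'c': at 10
pos 32 'b': at 11  ** P2@[32:32]
pos 33 'a': at 12  ** P4@[29:33],P5@[32:33]
pos 34 'a': at 9 (fail-walked)
pos 35 'a': at 9 (fail-walked)
pos 36 'c': at 10
pos 37 'b': at 11  ** P2@[37:37]
pos 38 'a': at 12  ** P4@[34:38],P5@[37:38]
pos 39 'a': at 9 (fail-walked)
pos 40 'b': at 2 (fail-walked)  ** P2@[40:40]

Matches: [[0,2],[3,2],[4,5],[5,2],[6,1],[6,2],[9,2],[9,3],[10,1],[10,2],[11,5],[12,2],[13,1],[13,2],[14,1],[14,2],[15,1],[15,2],[16,1],[16,2],[17,1],[17,2],[20,2],[20,3],[21,0],[22,2],[23,1],[23,2],[24,5],[26,2],[27,0],[32,2],[33,4],[33,5],[37,2],[38,4],[38,5],[40,2]]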